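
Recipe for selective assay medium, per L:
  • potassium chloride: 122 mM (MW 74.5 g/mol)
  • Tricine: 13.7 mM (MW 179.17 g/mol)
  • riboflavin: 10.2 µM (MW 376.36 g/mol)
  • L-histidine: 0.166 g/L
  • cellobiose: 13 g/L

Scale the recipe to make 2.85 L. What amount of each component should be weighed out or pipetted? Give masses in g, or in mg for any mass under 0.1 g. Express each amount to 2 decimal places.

potassium chloride 25.90 g; Tricine 7.00 g; riboflavin 10.94 mg; L-histidine 0.47 g; cellobiose 37.05 g

Scale factor relative to 1 L: 2.85.
potassium chloride: 122 mmol/L × 74.5 g/mol × 2.85 L ÷ 1000 = 25.90 g
Tricine: 13.7 mmol/L × 179.17 g/mol × 2.85 L ÷ 1000 = 7.00 g
riboflavin: 10.2 µmol/L × 376.36 g/mol × 2.85 L ÷ 1000 = 10.94 mg
L-histidine: 0.166 g/L × 2.85 L = 0.47 g
cellobiose: 13 g/L × 2.85 L = 37.05 g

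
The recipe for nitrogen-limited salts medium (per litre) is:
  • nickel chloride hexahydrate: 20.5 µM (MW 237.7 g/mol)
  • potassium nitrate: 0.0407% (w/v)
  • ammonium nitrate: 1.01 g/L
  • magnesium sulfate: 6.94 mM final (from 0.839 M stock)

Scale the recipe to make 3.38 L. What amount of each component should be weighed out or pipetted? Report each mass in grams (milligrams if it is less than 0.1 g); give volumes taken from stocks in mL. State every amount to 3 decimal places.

nickel chloride hexahydrate 16.470 mg; potassium nitrate 1.376 g; ammonium nitrate 3.414 g; magnesium sulfate 27.959 mL

Scale factor relative to 1 L: 3.38.
nickel chloride hexahydrate: 20.5 µmol/L × 237.7 g/mol × 3.38 L ÷ 1000 = 16.470 mg
potassium nitrate: 0.0407 g per 100 mL × 3380 mL ÷ 100 = 1.376 g
ammonium nitrate: 1.01 g/L × 3.38 L = 3.414 g
magnesium sulfate: dilute stock: 6.94 mM × 3380 mL ÷ 839 mM = 27.959 mL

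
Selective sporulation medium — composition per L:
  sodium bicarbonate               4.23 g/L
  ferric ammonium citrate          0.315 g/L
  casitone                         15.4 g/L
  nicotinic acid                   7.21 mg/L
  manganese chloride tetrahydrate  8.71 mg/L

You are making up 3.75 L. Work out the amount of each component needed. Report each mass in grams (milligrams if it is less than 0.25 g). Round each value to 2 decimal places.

Scale factor relative to 1 L: 3.75.
sodium bicarbonate: 4.23 g/L × 3.75 L = 15.86 g
ferric ammonium citrate: 0.315 g/L × 3.75 L = 1.18 g
casitone: 15.4 g/L × 3.75 L = 57.75 g
nicotinic acid: 7.21 mg/L × 3.75 L = 27.04 mg
manganese chloride tetrahydrate: 8.71 mg/L × 3.75 L = 32.66 mg

sodium bicarbonate 15.86 g; ferric ammonium citrate 1.18 g; casitone 57.75 g; nicotinic acid 27.04 mg; manganese chloride tetrahydrate 32.66 mg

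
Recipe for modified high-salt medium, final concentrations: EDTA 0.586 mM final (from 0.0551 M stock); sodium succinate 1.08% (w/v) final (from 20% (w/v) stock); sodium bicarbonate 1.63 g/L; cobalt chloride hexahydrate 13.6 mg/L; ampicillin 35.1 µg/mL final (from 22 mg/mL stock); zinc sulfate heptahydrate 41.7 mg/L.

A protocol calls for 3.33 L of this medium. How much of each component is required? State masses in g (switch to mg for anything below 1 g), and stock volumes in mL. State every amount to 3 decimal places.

Working volume: 3.33 L.
EDTA: C1V1 = C2V2 → 0.586 mM × 3330 mL ÷ 55.1 mM = 35.415 mL
sodium succinate: V = C2·V2/C1 = 1.08% ÷ 20% × 3330 mL = 179.820 mL
sodium bicarbonate: 1.63 g/L × 3.33 L = 5.428 g
cobalt chloride hexahydrate: 13.6 mg/L × 3.33 L = 45.288 mg
ampicillin: dilute stock: 35.1 µg/mL × 3330 mL ÷ 22000 µg/mL = 5.313 mL
zinc sulfate heptahydrate: 41.7 mg/L × 3.33 L = 138.861 mg

EDTA 35.415 mL; sodium succinate 179.820 mL; sodium bicarbonate 5.428 g; cobalt chloride hexahydrate 45.288 mg; ampicillin 5.313 mL; zinc sulfate heptahydrate 138.861 mg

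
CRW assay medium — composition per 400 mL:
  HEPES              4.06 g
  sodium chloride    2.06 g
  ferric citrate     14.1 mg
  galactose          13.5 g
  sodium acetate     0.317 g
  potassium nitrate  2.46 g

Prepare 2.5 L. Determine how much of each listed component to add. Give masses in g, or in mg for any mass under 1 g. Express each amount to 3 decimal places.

Ratio of target to recipe volume: 2500 / 400 = 6.25.
HEPES: 4.06 g × (2500 mL / 400 mL) = 25.375 g
sodium chloride: 2.06 g × (2500 mL / 400 mL) = 12.875 g
ferric citrate: 14.1 mg × (2500 mL / 400 mL) = 88.125 mg
galactose: 13.5 g × (2500 mL / 400 mL) = 84.375 g
sodium acetate: 0.317 g × (2500 mL / 400 mL) = 1.981 g
potassium nitrate: 2.46 g × (2500 mL / 400 mL) = 15.375 g

HEPES 25.375 g; sodium chloride 12.875 g; ferric citrate 88.125 mg; galactose 84.375 g; sodium acetate 1.981 g; potassium nitrate 15.375 g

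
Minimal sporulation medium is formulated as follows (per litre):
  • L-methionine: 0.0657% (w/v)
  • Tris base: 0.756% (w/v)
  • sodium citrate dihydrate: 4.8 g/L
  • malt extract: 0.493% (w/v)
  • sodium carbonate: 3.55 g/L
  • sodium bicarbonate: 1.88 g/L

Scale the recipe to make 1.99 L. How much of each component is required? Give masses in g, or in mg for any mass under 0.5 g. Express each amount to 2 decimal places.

L-methionine 1.31 g; Tris base 15.04 g; sodium citrate dihydrate 9.55 g; malt extract 9.81 g; sodium carbonate 7.06 g; sodium bicarbonate 3.74 g

Working volume: 1.99 L.
L-methionine: 0.0657% w/v = 0.657 g/L → 0.657 × 1.99 L = 1.31 g
Tris base: 0.756% w/v = 7.56 g/L → 7.56 × 1.99 L = 15.04 g
sodium citrate dihydrate: 4.8 g/L × 1.99 L = 9.55 g
malt extract: 0.493% w/v = 4.93 g/L → 4.93 × 1.99 L = 9.81 g
sodium carbonate: 3.55 g/L × 1.99 L = 7.06 g
sodium bicarbonate: 1.88 g/L × 1.99 L = 3.74 g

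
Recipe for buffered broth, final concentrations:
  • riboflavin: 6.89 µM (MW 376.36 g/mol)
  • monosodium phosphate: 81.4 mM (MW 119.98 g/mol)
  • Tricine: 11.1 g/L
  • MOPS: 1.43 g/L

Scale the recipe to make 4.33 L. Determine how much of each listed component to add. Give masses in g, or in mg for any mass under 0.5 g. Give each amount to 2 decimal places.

Scale factor relative to 1 L: 4.33.
riboflavin: 6.89 µmol/L × 376.36 g/mol × 4.33 L ÷ 1000 = 11.23 mg
monosodium phosphate: 81.4 mmol/L × 119.98 g/mol × 4.33 L ÷ 1000 = 42.29 g
Tricine: 11.1 g/L × 4.33 L = 48.06 g
MOPS: 1.43 g/L × 4.33 L = 6.19 g

riboflavin 11.23 mg; monosodium phosphate 42.29 g; Tricine 48.06 g; MOPS 6.19 g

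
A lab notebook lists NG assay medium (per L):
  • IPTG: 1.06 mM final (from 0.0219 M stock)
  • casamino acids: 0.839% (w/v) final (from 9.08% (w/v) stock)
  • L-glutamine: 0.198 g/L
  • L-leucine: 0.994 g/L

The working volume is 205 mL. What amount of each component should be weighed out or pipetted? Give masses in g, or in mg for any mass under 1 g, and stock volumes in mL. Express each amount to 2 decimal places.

Working volume: 205 mL = 0.205 L.
IPTG: V = C2·V2/C1 = 1.06 mM × 205 mL ÷ 21.9 mM = 9.92 mL
casamino acids: dilute stock: 0.839% ÷ 9.08% × 205 mL = 18.94 mL
L-glutamine: 0.198 g/L × 0.205 L = 0.04059 g = 40.59 mg
L-leucine: 0.994 g/L × 0.205 L = 0.20377 g = 203.77 mg

IPTG 9.92 mL; casamino acids 18.94 mL; L-glutamine 40.59 mg; L-leucine 203.77 mg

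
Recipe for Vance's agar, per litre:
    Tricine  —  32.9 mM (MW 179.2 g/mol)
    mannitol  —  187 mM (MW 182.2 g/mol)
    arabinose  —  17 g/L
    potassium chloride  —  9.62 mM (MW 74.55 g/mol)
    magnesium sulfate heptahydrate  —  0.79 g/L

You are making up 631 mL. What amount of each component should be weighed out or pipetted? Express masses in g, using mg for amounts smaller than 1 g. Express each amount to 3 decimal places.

Tricine 3.720 g; mannitol 21.499 g; arabinose 10.727 g; potassium chloride 452.535 mg; magnesium sulfate heptahydrate 498.490 mg

Working volume: 631 mL = 0.631 L.
Tricine: 32.9 mmol/L × 179.2 g/mol × 0.631 L ÷ 1000 = 3.720 g
mannitol: 187 mmol/L × 182.2 g/mol × 0.631 L ÷ 1000 = 21.499 g
arabinose: 17 g/L × 0.631 L = 10.727 g
potassium chloride: 9.62 mmol/L × 74.55 mg/mmol × 0.631 L = 452.535 mg
magnesium sulfate heptahydrate: 0.79 g/L × 0.631 L = 0.49849 g = 498.490 mg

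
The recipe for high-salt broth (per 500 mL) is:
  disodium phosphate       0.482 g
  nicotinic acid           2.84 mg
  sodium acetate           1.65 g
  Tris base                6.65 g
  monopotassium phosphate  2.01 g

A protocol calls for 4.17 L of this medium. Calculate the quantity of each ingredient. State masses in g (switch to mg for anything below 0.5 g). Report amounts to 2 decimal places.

disodium phosphate 4.02 g; nicotinic acid 23.69 mg; sodium acetate 13.76 g; Tris base 55.46 g; monopotassium phosphate 16.76 g

Ratio of target to recipe volume: 4170 / 500 = 8.34.
disodium phosphate: 0.482 g × (4170 mL / 500 mL) = 4.02 g
nicotinic acid: 2.84 mg × (4170 mL / 500 mL) = 23.69 mg
sodium acetate: 1.65 g × (4170 mL / 500 mL) = 13.76 g
Tris base: 6.65 g × (4170 mL / 500 mL) = 55.46 g
monopotassium phosphate: 2.01 g × (4170 mL / 500 mL) = 16.76 g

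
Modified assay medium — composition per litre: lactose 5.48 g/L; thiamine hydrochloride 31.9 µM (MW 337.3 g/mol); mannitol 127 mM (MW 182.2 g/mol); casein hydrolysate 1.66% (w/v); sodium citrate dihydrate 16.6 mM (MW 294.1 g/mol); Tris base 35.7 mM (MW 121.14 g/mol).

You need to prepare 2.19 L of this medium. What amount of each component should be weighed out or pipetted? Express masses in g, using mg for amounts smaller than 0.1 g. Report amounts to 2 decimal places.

Scale factor relative to 1 L: 2.19.
lactose: 5.48 g/L × 2.19 L = 12.00 g
thiamine hydrochloride: 31.9 µmol/L × 337.3 g/mol × 2.19 L ÷ 1000 = 23.56 mg
mannitol: 127 mmol/L × 182.2 g/mol × 2.19 L ÷ 1000 = 50.68 g
casein hydrolysate: 1.66% w/v = 16.6 g/L → 16.6 × 2.19 L = 36.35 g
sodium citrate dihydrate: 16.6 mmol/L × 294.1 g/mol × 2.19 L ÷ 1000 = 10.69 g
Tris base: 35.7 mmol/L × 121.14 g/mol × 2.19 L ÷ 1000 = 9.47 g

lactose 12.00 g; thiamine hydrochloride 23.56 mg; mannitol 50.68 g; casein hydrolysate 36.35 g; sodium citrate dihydrate 10.69 g; Tris base 9.47 g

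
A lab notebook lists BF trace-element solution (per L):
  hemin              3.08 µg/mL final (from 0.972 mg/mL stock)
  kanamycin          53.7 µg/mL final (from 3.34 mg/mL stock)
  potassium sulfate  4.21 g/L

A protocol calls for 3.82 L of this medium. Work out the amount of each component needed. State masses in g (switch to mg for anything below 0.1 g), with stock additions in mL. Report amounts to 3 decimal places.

hemin 12.105 mL; kanamycin 61.417 mL; potassium sulfate 16.082 g

Scale factor relative to 1 L: 3.82.
hemin: dilute stock: 3.08 µg/mL × 3820 mL ÷ 972 µg/mL = 12.105 mL
kanamycin: C1V1 = C2V2 → 53.7 µg/mL × 3820 mL ÷ 3340 µg/mL = 61.417 mL
potassium sulfate: 4.21 g/L × 3.82 L = 16.082 g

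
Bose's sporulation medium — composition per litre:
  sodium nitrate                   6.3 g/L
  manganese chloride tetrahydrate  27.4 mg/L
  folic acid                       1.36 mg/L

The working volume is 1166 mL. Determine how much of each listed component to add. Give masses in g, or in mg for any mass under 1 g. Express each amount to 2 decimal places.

sodium nitrate 7.35 g; manganese chloride tetrahydrate 31.95 mg; folic acid 1.59 mg

Scale factor relative to 1 L: 1.166.
sodium nitrate: 6.3 g/L × 1.166 L = 7.35 g
manganese chloride tetrahydrate: 27.4 mg/L × 1.166 L = 31.95 mg
folic acid: 1.36 mg/L × 1.166 L = 1.59 mg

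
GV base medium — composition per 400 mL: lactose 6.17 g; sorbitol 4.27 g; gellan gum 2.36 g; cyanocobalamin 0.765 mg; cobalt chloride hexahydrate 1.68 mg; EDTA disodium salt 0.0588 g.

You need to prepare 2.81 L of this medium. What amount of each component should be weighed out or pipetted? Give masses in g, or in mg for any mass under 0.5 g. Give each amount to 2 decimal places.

lactose 43.34 g; sorbitol 30.00 g; gellan gum 16.58 g; cyanocobalamin 5.37 mg; cobalt chloride hexahydrate 11.80 mg; EDTA disodium salt 413.07 mg

Scale factor = 2810 mL / 400 mL = 7.025.
lactose: 6.17 g × (2810 mL / 400 mL) = 43.34 g
sorbitol: 4.27 g × (2810 mL / 400 mL) = 30.00 g
gellan gum: 2.36 g × (2810 mL / 400 mL) = 16.58 g
cyanocobalamin: 0.765 mg × (2810 mL / 400 mL) = 5.37 mg
cobalt chloride hexahydrate: 1.68 mg × (2810 mL / 400 mL) = 11.80 mg
EDTA disodium salt: 0.0588 g × (2810 mL / 400 mL) = 0.41307 g = 413.07 mg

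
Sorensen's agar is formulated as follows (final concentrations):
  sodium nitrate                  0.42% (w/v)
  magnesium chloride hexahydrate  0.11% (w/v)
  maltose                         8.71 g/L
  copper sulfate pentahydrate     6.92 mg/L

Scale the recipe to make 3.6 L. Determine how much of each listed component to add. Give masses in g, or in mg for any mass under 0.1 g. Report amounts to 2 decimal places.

sodium nitrate 15.12 g; magnesium chloride hexahydrate 3.96 g; maltose 31.36 g; copper sulfate pentahydrate 24.91 mg

Working volume: 3.6 L.
sodium nitrate: 0.42% w/v = 4.2 g/L → 4.2 × 3.6 L = 15.12 g
magnesium chloride hexahydrate: 0.11% w/v = 1.1 g/L → 1.1 × 3.6 L = 3.96 g
maltose: 8.71 g/L × 3.6 L = 31.36 g
copper sulfate pentahydrate: 6.92 mg/L × 3.6 L = 24.91 mg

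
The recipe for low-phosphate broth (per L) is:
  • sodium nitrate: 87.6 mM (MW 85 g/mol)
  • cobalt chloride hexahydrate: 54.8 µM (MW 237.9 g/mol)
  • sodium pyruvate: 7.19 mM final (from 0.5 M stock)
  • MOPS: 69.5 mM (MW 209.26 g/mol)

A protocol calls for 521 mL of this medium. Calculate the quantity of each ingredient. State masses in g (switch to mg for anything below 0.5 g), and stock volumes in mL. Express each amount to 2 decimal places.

Scale factor relative to 1 L: 0.521.
sodium nitrate: 87.6 mmol/L × 85 g/mol × 0.521 L ÷ 1000 = 3.88 g
cobalt chloride hexahydrate: 54.8 µmol/L × 237.9 g/mol × 0.521 L ÷ 1000 = 6.79 mg
sodium pyruvate: dilute stock: 7.19 mM × 521 mL ÷ 500 mM = 7.49 mL
MOPS: 69.5 mmol/L × 209.26 g/mol × 0.521 L ÷ 1000 = 7.58 g

sodium nitrate 3.88 g; cobalt chloride hexahydrate 6.79 mg; sodium pyruvate 7.49 mL; MOPS 7.58 g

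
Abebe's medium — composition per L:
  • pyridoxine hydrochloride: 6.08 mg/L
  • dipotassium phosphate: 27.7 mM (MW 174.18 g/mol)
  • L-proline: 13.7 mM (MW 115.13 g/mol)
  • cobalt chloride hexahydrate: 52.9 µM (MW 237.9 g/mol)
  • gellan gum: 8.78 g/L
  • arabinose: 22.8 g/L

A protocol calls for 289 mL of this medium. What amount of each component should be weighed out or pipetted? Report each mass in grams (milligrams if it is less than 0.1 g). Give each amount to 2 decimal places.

pyridoxine hydrochloride 1.76 mg; dipotassium phosphate 1.39 g; L-proline 0.46 g; cobalt chloride hexahydrate 3.64 mg; gellan gum 2.54 g; arabinose 6.59 g

Scale factor relative to 1 L: 0.289.
pyridoxine hydrochloride: 6.08 mg/L × 0.289 L = 1.76 mg
dipotassium phosphate: 27.7 mmol/L × 174.18 g/mol × 0.289 L ÷ 1000 = 1.39 g
L-proline: 13.7 mmol/L × 115.13 g/mol × 0.289 L ÷ 1000 = 0.46 g
cobalt chloride hexahydrate: 52.9 µmol/L × 237.9 g/mol × 0.289 L ÷ 1000 = 3.64 mg
gellan gum: 8.78 g/L × 0.289 L = 2.54 g
arabinose: 22.8 g/L × 0.289 L = 6.59 g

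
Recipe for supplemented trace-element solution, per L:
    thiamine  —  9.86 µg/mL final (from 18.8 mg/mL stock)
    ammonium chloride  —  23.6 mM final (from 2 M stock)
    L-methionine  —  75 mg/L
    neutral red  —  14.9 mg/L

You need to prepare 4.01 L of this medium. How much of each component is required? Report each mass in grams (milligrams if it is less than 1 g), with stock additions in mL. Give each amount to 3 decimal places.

Working volume: 4.01 L.
thiamine: dilute stock: 9.86 µg/mL × 4010 mL ÷ 18800 µg/mL = 2.103 mL
ammonium chloride: V = C2·V2/C1 = 23.6 mM × 4010 mL ÷ 2000 mM = 47.318 mL
L-methionine: 75 mg/L × 4.01 L = 300.750 mg
neutral red: 14.9 mg/L × 4.01 L = 59.749 mg

thiamine 2.103 mL; ammonium chloride 47.318 mL; L-methionine 300.750 mg; neutral red 59.749 mg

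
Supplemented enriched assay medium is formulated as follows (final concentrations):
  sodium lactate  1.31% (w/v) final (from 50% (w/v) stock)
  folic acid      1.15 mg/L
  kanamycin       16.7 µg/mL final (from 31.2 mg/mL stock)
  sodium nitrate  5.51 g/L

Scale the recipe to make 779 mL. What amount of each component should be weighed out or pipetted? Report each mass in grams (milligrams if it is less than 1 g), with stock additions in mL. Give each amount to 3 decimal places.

Working volume: 779 mL = 0.779 L.
sodium lactate: V = C2·V2/C1 = 1.31% ÷ 50% × 779 mL = 20.410 mL
folic acid: 1.15 mg/L × 0.779 L = 0.896 mg
kanamycin: V = C2·V2/C1 = 16.7 µg/mL × 779 mL ÷ 31200 µg/mL = 0.417 mL
sodium nitrate: 5.51 g/L × 0.779 L = 4.292 g

sodium lactate 20.410 mL; folic acid 0.896 mg; kanamycin 0.417 mL; sodium nitrate 4.292 g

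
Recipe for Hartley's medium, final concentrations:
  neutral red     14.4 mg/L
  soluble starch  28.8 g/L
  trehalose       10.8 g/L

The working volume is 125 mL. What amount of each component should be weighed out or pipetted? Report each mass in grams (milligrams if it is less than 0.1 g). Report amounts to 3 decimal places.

neutral red 1.800 mg; soluble starch 3.600 g; trehalose 1.350 g

Target volume = 125 mL = 0.125 L.
neutral red: 14.4 mg/L × 0.125 L = 1.800 mg
soluble starch: 28.8 g/L × 0.125 L = 3.600 g
trehalose: 10.8 g/L × 0.125 L = 1.350 g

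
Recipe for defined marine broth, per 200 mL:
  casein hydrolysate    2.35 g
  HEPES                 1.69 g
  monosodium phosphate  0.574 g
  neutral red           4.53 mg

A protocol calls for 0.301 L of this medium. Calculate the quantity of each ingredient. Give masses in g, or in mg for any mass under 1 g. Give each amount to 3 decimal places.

casein hydrolysate 3.537 g; HEPES 2.543 g; monosodium phosphate 863.870 mg; neutral red 6.818 mg

Ratio of target to recipe volume: 301 / 200 = 1.505.
casein hydrolysate: 2.35 g × (301 mL / 200 mL) = 3.537 g
HEPES: 1.69 g × (301 mL / 200 mL) = 2.543 g
monosodium phosphate: 0.574 g × (301 mL / 200 mL) = 0.86387 g = 863.870 mg
neutral red: 4.53 mg × (301 mL / 200 mL) = 6.818 mg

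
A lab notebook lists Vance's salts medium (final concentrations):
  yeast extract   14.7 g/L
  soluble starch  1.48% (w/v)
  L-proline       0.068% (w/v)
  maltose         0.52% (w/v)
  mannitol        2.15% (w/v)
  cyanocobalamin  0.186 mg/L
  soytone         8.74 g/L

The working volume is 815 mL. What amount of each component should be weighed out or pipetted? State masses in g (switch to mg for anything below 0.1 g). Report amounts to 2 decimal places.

yeast extract 11.98 g; soluble starch 12.06 g; L-proline 0.55 g; maltose 4.24 g; mannitol 17.52 g; cyanocobalamin 0.15 mg; soytone 7.12 g

Target volume = 815 mL = 0.815 L.
yeast extract: 14.7 g/L × 0.815 L = 11.98 g
soluble starch: 1.48% w/v = 14.8 g/L → 14.8 × 0.815 L = 12.06 g
L-proline: 0.068 g per 100 mL × 815 mL ÷ 100 = 0.55 g
maltose: 0.52 g per 100 mL × 815 mL ÷ 100 = 4.24 g
mannitol: 2.15% w/v = 21.5 g/L → 21.5 × 0.815 L = 17.52 g
cyanocobalamin: 0.186 mg/L × 0.815 L = 0.15 mg
soytone: 8.74 g/L × 0.815 L = 7.12 g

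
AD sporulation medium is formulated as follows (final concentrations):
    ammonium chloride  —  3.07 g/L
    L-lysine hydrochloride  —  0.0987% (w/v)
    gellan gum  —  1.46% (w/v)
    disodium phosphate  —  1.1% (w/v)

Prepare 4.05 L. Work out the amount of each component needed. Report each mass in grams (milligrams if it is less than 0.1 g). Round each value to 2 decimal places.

ammonium chloride 12.43 g; L-lysine hydrochloride 4.00 g; gellan gum 59.13 g; disodium phosphate 44.55 g

Working volume: 4.05 L.
ammonium chloride: 3.07 g/L × 4.05 L = 12.43 g
L-lysine hydrochloride: 0.0987% w/v = 0.987 g/L → 0.987 × 4.05 L = 4.00 g
gellan gum: 1.46 g per 100 mL × 4050 mL ÷ 100 = 59.13 g
disodium phosphate: 1.1 g per 100 mL × 4050 mL ÷ 100 = 44.55 g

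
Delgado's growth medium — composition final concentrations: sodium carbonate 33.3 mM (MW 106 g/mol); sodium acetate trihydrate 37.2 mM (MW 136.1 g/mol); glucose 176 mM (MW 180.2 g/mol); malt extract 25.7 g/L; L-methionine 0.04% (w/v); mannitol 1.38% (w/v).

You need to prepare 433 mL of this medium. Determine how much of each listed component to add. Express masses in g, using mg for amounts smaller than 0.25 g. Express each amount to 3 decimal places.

sodium carbonate 1.528 g; sodium acetate trihydrate 2.192 g; glucose 13.733 g; malt extract 11.128 g; L-methionine 173.200 mg; mannitol 5.975 g

Working volume: 433 mL = 0.433 L.
sodium carbonate: 33.3 mmol/L × 106 g/mol × 0.433 L ÷ 1000 = 1.528 g
sodium acetate trihydrate: 37.2 mmol/L × 136.1 g/mol × 0.433 L ÷ 1000 = 2.192 g
glucose: 176 mmol/L × 180.2 g/mol × 0.433 L ÷ 1000 = 13.733 g
malt extract: 25.7 g/L × 0.433 L = 11.128 g
L-methionine: 0.04% w/v = 0.4 g/L → 0.4 × 0.433 L = 0.1732 g = 173.200 mg
mannitol: 1.38 g per 100 mL × 433 mL ÷ 100 = 5.975 g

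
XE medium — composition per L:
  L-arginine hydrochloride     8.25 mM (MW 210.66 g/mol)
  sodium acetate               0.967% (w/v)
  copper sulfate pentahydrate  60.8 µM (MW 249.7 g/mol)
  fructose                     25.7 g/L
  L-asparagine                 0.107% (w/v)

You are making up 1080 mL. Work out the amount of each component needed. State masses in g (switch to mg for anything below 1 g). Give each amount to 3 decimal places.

Target volume = 1080 mL = 1.08 L.
L-arginine hydrochloride: 8.25 mmol/L × 210.66 g/mol × 1.08 L ÷ 1000 = 1.877 g
sodium acetate: 0.967% w/v = 9.67 g/L → 9.67 × 1.08 L = 10.444 g
copper sulfate pentahydrate: 60.8 µmol/L × 249.7 g/mol × 1.08 L ÷ 1000 = 16.396 mg
fructose: 25.7 g/L × 1.08 L = 27.756 g
L-asparagine: 0.107 g per 100 mL × 1080 mL ÷ 100 = 1.156 g

L-arginine hydrochloride 1.877 g; sodium acetate 10.444 g; copper sulfate pentahydrate 16.396 mg; fructose 27.756 g; L-asparagine 1.156 g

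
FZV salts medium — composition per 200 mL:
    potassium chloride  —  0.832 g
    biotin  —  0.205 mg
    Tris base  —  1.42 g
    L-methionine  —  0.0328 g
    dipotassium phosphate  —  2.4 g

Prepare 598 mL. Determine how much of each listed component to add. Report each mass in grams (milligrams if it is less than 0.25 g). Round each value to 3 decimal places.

Scale factor = 598 mL / 200 mL = 2.99.
potassium chloride: 0.832 g × (598 mL / 200 mL) = 2.488 g
biotin: 0.205 mg × (598 mL / 200 mL) = 0.613 mg
Tris base: 1.42 g × (598 mL / 200 mL) = 4.246 g
L-methionine: 0.0328 g × (598 mL / 200 mL) = 0.098072 g = 98.072 mg
dipotassium phosphate: 2.4 g × (598 mL / 200 mL) = 7.176 g

potassium chloride 2.488 g; biotin 0.613 mg; Tris base 4.246 g; L-methionine 98.072 mg; dipotassium phosphate 7.176 g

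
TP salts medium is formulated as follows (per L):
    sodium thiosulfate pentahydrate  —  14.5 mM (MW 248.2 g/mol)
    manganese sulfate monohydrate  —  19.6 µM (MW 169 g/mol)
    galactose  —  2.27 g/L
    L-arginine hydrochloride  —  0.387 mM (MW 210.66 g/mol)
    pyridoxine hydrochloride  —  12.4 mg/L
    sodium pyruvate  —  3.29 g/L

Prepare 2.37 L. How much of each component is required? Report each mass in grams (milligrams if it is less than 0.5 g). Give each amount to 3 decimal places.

sodium thiosulfate pentahydrate 8.529 g; manganese sulfate monohydrate 7.850 mg; galactose 5.380 g; L-arginine hydrochloride 193.215 mg; pyridoxine hydrochloride 29.388 mg; sodium pyruvate 7.797 g

Scale factor relative to 1 L: 2.37.
sodium thiosulfate pentahydrate: 14.5 mmol/L × 248.2 g/mol × 2.37 L ÷ 1000 = 8.529 g
manganese sulfate monohydrate: 19.6 µmol/L × 169 g/mol × 2.37 L ÷ 1000 = 7.850 mg
galactose: 2.27 g/L × 2.37 L = 5.380 g
L-arginine hydrochloride: 0.387 mmol/L × 210.66 mg/mmol × 2.37 L = 193.215 mg
pyridoxine hydrochloride: 12.4 mg/L × 2.37 L = 29.388 mg
sodium pyruvate: 3.29 g/L × 2.37 L = 7.797 g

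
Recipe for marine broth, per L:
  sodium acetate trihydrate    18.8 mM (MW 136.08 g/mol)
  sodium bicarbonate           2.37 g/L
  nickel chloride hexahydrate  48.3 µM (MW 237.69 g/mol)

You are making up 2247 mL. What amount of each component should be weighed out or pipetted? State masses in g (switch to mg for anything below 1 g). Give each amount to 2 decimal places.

Target volume = 2247 mL = 2.247 L.
sodium acetate trihydrate: 18.8 mmol/L × 136.08 g/mol × 2.247 L ÷ 1000 = 5.75 g
sodium bicarbonate: 2.37 g/L × 2.247 L = 5.33 g
nickel chloride hexahydrate: 48.3 µmol/L × 237.69 g/mol × 2.247 L ÷ 1000 = 25.80 mg

sodium acetate trihydrate 5.75 g; sodium bicarbonate 5.33 g; nickel chloride hexahydrate 25.80 mg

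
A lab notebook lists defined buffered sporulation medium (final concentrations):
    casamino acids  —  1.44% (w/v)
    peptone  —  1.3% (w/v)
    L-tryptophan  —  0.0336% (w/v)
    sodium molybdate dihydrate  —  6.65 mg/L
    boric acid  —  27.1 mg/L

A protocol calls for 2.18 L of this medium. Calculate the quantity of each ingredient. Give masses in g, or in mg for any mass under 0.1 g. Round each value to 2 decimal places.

Scale factor relative to 1 L: 2.18.
casamino acids: 1.44 g per 100 mL × 2180 mL ÷ 100 = 31.39 g
peptone: 1.3% w/v = 13 g/L → 13 × 2.18 L = 28.34 g
L-tryptophan: 0.0336 g per 100 mL × 2180 mL ÷ 100 = 0.73 g
sodium molybdate dihydrate: 6.65 mg/L × 2.18 L = 14.50 mg
boric acid: 27.1 mg/L × 2.18 L = 59.08 mg

casamino acids 31.39 g; peptone 28.34 g; L-tryptophan 0.73 g; sodium molybdate dihydrate 14.50 mg; boric acid 59.08 mg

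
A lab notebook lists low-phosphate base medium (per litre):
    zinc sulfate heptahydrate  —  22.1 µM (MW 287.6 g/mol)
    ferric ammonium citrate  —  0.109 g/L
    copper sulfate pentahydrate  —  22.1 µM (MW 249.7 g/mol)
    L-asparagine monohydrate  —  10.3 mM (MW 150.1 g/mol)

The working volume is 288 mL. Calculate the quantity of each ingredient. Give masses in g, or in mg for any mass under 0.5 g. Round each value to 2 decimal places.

zinc sulfate heptahydrate 1.83 mg; ferric ammonium citrate 31.39 mg; copper sulfate pentahydrate 1.59 mg; L-asparagine monohydrate 445.26 mg

Target volume = 288 mL = 0.288 L.
zinc sulfate heptahydrate: 22.1 µmol/L × 287.6 g/mol × 0.288 L ÷ 1000 = 1.83 mg
ferric ammonium citrate: 0.109 g/L × 0.288 L = 0.031392 g = 31.39 mg
copper sulfate pentahydrate: 22.1 µmol/L × 249.7 g/mol × 0.288 L ÷ 1000 = 1.59 mg
L-asparagine monohydrate: 10.3 mmol/L × 150.1 mg/mmol × 0.288 L = 445.26 mg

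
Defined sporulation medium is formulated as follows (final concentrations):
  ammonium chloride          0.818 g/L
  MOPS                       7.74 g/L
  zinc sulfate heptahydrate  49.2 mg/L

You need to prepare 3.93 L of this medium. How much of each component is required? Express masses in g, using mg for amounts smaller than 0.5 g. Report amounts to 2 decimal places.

ammonium chloride 3.21 g; MOPS 30.42 g; zinc sulfate heptahydrate 193.36 mg

Scale factor relative to 1 L: 3.93.
ammonium chloride: 0.818 g/L × 3.93 L = 3.21 g
MOPS: 7.74 g/L × 3.93 L = 30.42 g
zinc sulfate heptahydrate: 49.2 mg/L × 3.93 L = 193.36 mg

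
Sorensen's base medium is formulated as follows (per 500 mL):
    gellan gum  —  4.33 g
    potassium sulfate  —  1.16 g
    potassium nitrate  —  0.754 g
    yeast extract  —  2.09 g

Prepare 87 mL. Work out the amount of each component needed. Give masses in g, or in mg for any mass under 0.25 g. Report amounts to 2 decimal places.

Scale factor = 87 mL / 500 mL = 0.174.
gellan gum: 4.33 g × (87 mL / 500 mL) = 0.75 g
potassium sulfate: 1.16 g × (87 mL / 500 mL) = 0.20184 g = 201.84 mg
potassium nitrate: 0.754 g × (87 mL / 500 mL) = 0.131196 g = 131.20 mg
yeast extract: 2.09 g × (87 mL / 500 mL) = 0.36 g

gellan gum 0.75 g; potassium sulfate 201.84 mg; potassium nitrate 131.20 mg; yeast extract 0.36 g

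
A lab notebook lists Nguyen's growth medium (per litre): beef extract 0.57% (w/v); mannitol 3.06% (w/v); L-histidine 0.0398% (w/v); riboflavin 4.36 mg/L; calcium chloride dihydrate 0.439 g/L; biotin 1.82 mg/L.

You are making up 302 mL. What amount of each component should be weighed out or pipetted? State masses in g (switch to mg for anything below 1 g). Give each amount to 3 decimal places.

beef extract 1.721 g; mannitol 9.241 g; L-histidine 120.196 mg; riboflavin 1.317 mg; calcium chloride dihydrate 132.578 mg; biotin 0.550 mg

Scale factor relative to 1 L: 0.302.
beef extract: 0.57% w/v = 5.7 g/L → 5.7 × 0.302 L = 1.721 g
mannitol: 3.06% w/v = 30.6 g/L → 30.6 × 0.302 L = 9.241 g
L-histidine: 0.0398 g per 100 mL × 302 mL ÷ 100 = 0.120196 g = 120.196 mg
riboflavin: 4.36 mg/L × 0.302 L = 1.317 mg
calcium chloride dihydrate: 0.439 g/L × 0.302 L = 0.132578 g = 132.578 mg
biotin: 1.82 mg/L × 0.302 L = 0.550 mg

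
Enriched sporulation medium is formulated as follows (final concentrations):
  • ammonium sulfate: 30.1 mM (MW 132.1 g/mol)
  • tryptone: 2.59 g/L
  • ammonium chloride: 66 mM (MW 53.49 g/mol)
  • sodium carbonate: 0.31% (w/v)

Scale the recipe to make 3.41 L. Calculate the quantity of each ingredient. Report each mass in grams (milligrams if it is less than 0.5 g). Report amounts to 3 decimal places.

ammonium sulfate 13.559 g; tryptone 8.832 g; ammonium chloride 12.038 g; sodium carbonate 10.571 g

Scale factor relative to 1 L: 3.41.
ammonium sulfate: 30.1 mmol/L × 132.1 g/mol × 3.41 L ÷ 1000 = 13.559 g
tryptone: 2.59 g/L × 3.41 L = 8.832 g
ammonium chloride: 66 mmol/L × 53.49 g/mol × 3.41 L ÷ 1000 = 12.038 g
sodium carbonate: 0.31% w/v = 3.1 g/L → 3.1 × 3.41 L = 10.571 g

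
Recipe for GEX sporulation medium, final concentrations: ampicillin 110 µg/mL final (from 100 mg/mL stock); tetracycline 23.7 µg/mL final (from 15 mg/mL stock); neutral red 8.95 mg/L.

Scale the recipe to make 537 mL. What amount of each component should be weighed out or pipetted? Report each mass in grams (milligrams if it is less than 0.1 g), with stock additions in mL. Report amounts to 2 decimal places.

ampicillin 0.59 mL; tetracycline 0.85 mL; neutral red 4.81 mg

Working volume: 537 mL = 0.537 L.
ampicillin: dilute stock: 110 µg/mL × 537 mL ÷ 100000 µg/mL = 0.59 mL
tetracycline: V = C2·V2/C1 = 23.7 µg/mL × 537 mL ÷ 15000 µg/mL = 0.85 mL
neutral red: 8.95 mg/L × 0.537 L = 4.81 mg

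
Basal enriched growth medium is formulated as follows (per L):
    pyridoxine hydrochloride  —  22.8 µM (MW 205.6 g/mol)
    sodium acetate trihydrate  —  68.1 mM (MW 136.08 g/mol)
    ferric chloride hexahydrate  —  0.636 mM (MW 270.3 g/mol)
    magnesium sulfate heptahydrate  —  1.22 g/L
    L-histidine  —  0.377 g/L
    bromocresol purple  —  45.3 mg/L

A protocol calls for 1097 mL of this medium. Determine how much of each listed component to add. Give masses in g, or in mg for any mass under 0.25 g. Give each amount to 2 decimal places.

Target volume = 1097 mL = 1.097 L.
pyridoxine hydrochloride: 22.8 µmol/L × 205.6 g/mol × 1.097 L ÷ 1000 = 5.14 mg
sodium acetate trihydrate: 68.1 mmol/L × 136.08 g/mol × 1.097 L ÷ 1000 = 10.17 g
ferric chloride hexahydrate: 0.636 mmol/L × 270.3 mg/mmol × 1.097 L = 188.59 mg
magnesium sulfate heptahydrate: 1.22 g/L × 1.097 L = 1.34 g
L-histidine: 0.377 g/L × 1.097 L = 0.41 g
bromocresol purple: 45.3 mg/L × 1.097 L = 49.69 mg

pyridoxine hydrochloride 5.14 mg; sodium acetate trihydrate 10.17 g; ferric chloride hexahydrate 188.59 mg; magnesium sulfate heptahydrate 1.34 g; L-histidine 0.41 g; bromocresol purple 49.69 mg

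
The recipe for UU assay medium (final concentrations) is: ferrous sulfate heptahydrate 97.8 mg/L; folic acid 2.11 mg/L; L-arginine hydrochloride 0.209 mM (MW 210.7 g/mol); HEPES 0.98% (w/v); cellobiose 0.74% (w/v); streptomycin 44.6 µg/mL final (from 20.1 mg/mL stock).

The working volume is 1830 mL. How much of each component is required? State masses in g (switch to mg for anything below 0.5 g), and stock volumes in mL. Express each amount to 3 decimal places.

Target volume = 1830 mL = 1.83 L.
ferrous sulfate heptahydrate: 97.8 mg/L × 1.83 L = 178.974 mg
folic acid: 2.11 mg/L × 1.83 L = 3.861 mg
L-arginine hydrochloride: 0.209 mmol/L × 210.7 mg/mmol × 1.83 L = 80.586 mg
HEPES: 0.98% w/v = 9.8 g/L → 9.8 × 1.83 L = 17.934 g
cellobiose: 0.74% w/v = 7.4 g/L → 7.4 × 1.83 L = 13.542 g
streptomycin: dilute stock: 44.6 µg/mL × 1830 mL ÷ 20100 µg/mL = 4.061 mL

ferrous sulfate heptahydrate 178.974 mg; folic acid 3.861 mg; L-arginine hydrochloride 80.586 mg; HEPES 17.934 g; cellobiose 13.542 g; streptomycin 4.061 mL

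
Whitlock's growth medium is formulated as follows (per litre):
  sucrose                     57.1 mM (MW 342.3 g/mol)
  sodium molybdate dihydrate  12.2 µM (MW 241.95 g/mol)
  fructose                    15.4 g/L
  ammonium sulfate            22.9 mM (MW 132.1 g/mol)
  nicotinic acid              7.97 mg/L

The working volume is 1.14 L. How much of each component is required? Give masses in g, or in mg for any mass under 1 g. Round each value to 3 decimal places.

Working volume: 1.14 L.
sucrose: 57.1 mmol/L × 342.3 g/mol × 1.14 L ÷ 1000 = 22.282 g
sodium molybdate dihydrate: 12.2 µmol/L × 241.95 g/mol × 1.14 L ÷ 1000 = 3.365 mg
fructose: 15.4 g/L × 1.14 L = 17.556 g
ammonium sulfate: 22.9 mmol/L × 132.1 g/mol × 1.14 L ÷ 1000 = 3.449 g
nicotinic acid: 7.97 mg/L × 1.14 L = 9.086 mg

sucrose 22.282 g; sodium molybdate dihydrate 3.365 mg; fructose 17.556 g; ammonium sulfate 3.449 g; nicotinic acid 9.086 mg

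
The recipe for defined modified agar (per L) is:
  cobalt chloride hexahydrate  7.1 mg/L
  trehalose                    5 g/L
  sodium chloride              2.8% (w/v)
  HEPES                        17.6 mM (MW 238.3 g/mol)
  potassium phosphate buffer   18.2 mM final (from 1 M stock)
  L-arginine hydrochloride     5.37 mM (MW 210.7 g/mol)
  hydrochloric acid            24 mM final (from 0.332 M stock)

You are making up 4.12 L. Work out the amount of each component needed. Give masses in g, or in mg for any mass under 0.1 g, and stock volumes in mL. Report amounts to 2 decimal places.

Working volume: 4.12 L.
cobalt chloride hexahydrate: 7.1 mg/L × 4.12 L = 29.25 mg
trehalose: 5 g/L × 4.12 L = 20.60 g
sodium chloride: 2.8% w/v = 28 g/L → 28 × 4.12 L = 115.36 g
HEPES: 17.6 mmol/L × 238.3 g/mol × 4.12 L ÷ 1000 = 17.28 g
potassium phosphate buffer: dilute stock: 18.2 mM × 4120 mL ÷ 1000 mM = 74.98 mL
L-arginine hydrochloride: 5.37 mmol/L × 210.7 g/mol × 4.12 L ÷ 1000 = 4.66 g
hydrochloric acid: dilute stock: 24 mM × 4120 mL ÷ 332 mM = 297.83 mL

cobalt chloride hexahydrate 29.25 mg; trehalose 20.60 g; sodium chloride 115.36 g; HEPES 17.28 g; potassium phosphate buffer 74.98 mL; L-arginine hydrochloride 4.66 g; hydrochloric acid 297.83 mL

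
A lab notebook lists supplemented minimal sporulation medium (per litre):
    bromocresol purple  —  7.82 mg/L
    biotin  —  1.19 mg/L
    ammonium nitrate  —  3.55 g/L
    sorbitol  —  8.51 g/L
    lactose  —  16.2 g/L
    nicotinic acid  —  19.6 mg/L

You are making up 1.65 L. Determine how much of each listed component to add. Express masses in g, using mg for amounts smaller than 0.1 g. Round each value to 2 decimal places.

Scale factor relative to 1 L: 1.65.
bromocresol purple: 7.82 mg/L × 1.65 L = 12.90 mg
biotin: 1.19 mg/L × 1.65 L = 1.96 mg
ammonium nitrate: 3.55 g/L × 1.65 L = 5.86 g
sorbitol: 8.51 g/L × 1.65 L = 14.04 g
lactose: 16.2 g/L × 1.65 L = 26.73 g
nicotinic acid: 19.6 mg/L × 1.65 L = 32.34 mg

bromocresol purple 12.90 mg; biotin 1.96 mg; ammonium nitrate 5.86 g; sorbitol 14.04 g; lactose 26.73 g; nicotinic acid 32.34 mg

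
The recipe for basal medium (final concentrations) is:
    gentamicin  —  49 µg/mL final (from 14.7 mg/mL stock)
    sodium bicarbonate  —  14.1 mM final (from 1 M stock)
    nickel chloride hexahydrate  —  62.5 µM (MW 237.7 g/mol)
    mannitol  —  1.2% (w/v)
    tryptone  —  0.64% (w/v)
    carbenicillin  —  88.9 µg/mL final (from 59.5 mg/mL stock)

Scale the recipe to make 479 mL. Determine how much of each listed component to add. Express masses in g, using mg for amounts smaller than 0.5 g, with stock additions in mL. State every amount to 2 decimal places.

gentamicin 1.60 mL; sodium bicarbonate 6.75 mL; nickel chloride hexahydrate 7.12 mg; mannitol 5.75 g; tryptone 3.07 g; carbenicillin 0.72 mL

Target volume = 479 mL = 0.479 L.
gentamicin: dilute stock: 49 µg/mL × 479 mL ÷ 14700 µg/mL = 1.60 mL
sodium bicarbonate: C1V1 = C2V2 → 14.1 mM × 479 mL ÷ 1000 mM = 6.75 mL
nickel chloride hexahydrate: 62.5 µmol/L × 237.7 g/mol × 0.479 L ÷ 1000 = 7.12 mg
mannitol: 1.2% w/v = 12 g/L → 12 × 0.479 L = 5.75 g
tryptone: 0.64 g per 100 mL × 479 mL ÷ 100 = 3.07 g
carbenicillin: C1V1 = C2V2 → 88.9 µg/mL × 479 mL ÷ 59500 µg/mL = 0.72 mL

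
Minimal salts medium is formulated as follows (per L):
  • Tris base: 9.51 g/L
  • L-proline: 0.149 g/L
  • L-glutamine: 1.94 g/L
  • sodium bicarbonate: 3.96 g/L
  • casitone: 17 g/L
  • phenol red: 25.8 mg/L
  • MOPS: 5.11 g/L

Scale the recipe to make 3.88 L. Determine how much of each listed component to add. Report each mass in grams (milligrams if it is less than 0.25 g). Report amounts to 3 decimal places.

Tris base 36.899 g; L-proline 0.578 g; L-glutamine 7.527 g; sodium bicarbonate 15.365 g; casitone 65.960 g; phenol red 100.104 mg; MOPS 19.827 g

Scale factor relative to 1 L: 3.88.
Tris base: 9.51 g/L × 3.88 L = 36.899 g
L-proline: 0.149 g/L × 3.88 L = 0.578 g
L-glutamine: 1.94 g/L × 3.88 L = 7.527 g
sodium bicarbonate: 3.96 g/L × 3.88 L = 15.365 g
casitone: 17 g/L × 3.88 L = 65.960 g
phenol red: 25.8 mg/L × 3.88 L = 100.104 mg
MOPS: 5.11 g/L × 3.88 L = 19.827 g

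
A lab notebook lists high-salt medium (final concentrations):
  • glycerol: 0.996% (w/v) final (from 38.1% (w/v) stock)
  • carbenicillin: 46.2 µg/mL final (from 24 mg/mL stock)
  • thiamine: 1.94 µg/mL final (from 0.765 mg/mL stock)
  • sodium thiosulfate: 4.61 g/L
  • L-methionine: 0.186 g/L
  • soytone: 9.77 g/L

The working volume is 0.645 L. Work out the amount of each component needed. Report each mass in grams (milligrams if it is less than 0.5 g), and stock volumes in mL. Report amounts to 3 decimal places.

glycerol 16.861 mL; carbenicillin 1.242 mL; thiamine 1.636 mL; sodium thiosulfate 2.973 g; L-methionine 119.970 mg; soytone 6.302 g

Scale factor relative to 1 L: 0.645.
glycerol: V = C2·V2/C1 = 0.996% ÷ 38.1% × 645 mL = 16.861 mL
carbenicillin: V = C2·V2/C1 = 46.2 µg/mL × 645 mL ÷ 24000 µg/mL = 1.242 mL
thiamine: V = C2·V2/C1 = 1.94 µg/mL × 645 mL ÷ 765 µg/mL = 1.636 mL
sodium thiosulfate: 4.61 g/L × 0.645 L = 2.973 g
L-methionine: 0.186 g/L × 0.645 L = 0.11997 g = 119.970 mg
soytone: 9.77 g/L × 0.645 L = 6.302 g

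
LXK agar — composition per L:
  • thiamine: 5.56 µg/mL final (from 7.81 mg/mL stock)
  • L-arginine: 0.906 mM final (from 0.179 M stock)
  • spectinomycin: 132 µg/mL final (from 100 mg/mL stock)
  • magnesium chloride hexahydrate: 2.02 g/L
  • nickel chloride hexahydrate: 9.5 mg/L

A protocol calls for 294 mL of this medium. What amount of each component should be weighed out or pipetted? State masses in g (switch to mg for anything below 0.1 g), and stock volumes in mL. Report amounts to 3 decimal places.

Working volume: 294 mL = 0.294 L.
thiamine: V = C2·V2/C1 = 5.56 µg/mL × 294 mL ÷ 7810 µg/mL = 0.209 mL
L-arginine: dilute stock: 0.906 mM × 294 mL ÷ 179 mM = 1.488 mL
spectinomycin: V = C2·V2/C1 = 132 µg/mL × 294 mL ÷ 100000 µg/mL = 0.388 mL
magnesium chloride hexahydrate: 2.02 g/L × 0.294 L = 0.594 g
nickel chloride hexahydrate: 9.5 mg/L × 0.294 L = 2.793 mg

thiamine 0.209 mL; L-arginine 1.488 mL; spectinomycin 0.388 mL; magnesium chloride hexahydrate 0.594 g; nickel chloride hexahydrate 2.793 mg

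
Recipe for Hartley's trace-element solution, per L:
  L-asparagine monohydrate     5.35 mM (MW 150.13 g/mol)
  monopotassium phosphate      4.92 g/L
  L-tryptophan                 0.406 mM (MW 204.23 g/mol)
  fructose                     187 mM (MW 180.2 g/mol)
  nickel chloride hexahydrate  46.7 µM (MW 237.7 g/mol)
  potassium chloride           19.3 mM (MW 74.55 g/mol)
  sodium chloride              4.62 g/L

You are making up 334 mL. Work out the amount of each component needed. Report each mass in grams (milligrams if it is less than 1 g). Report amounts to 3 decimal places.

Working volume: 334 mL = 0.334 L.
L-asparagine monohydrate: 5.35 mmol/L × 150.13 mg/mmol × 0.334 L = 268.267 mg
monopotassium phosphate: 4.92 g/L × 0.334 L = 1.643 g
L-tryptophan: 0.406 mmol/L × 204.23 mg/mmol × 0.334 L = 27.694 mg
fructose: 187 mmol/L × 180.2 g/mol × 0.334 L ÷ 1000 = 11.255 g
nickel chloride hexahydrate: 46.7 µmol/L × 237.7 g/mol × 0.334 L ÷ 1000 = 3.708 mg
potassium chloride: 19.3 mmol/L × 74.55 mg/mmol × 0.334 L = 480.564 mg
sodium chloride: 4.62 g/L × 0.334 L = 1.543 g

L-asparagine monohydrate 268.267 mg; monopotassium phosphate 1.643 g; L-tryptophan 27.694 mg; fructose 11.255 g; nickel chloride hexahydrate 3.708 mg; potassium chloride 480.564 mg; sodium chloride 1.543 g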